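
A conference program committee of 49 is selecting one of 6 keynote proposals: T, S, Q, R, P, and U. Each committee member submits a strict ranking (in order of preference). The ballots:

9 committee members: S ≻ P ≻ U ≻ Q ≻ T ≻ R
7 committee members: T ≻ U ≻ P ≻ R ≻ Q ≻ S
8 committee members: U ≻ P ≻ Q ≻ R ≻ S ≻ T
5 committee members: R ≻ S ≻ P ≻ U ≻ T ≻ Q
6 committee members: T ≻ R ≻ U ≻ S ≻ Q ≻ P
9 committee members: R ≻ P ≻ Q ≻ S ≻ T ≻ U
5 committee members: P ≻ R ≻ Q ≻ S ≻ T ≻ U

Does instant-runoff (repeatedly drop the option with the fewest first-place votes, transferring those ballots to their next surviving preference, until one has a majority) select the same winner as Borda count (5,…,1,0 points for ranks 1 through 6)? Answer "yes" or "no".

Instant-runoff — R1 T 13, S 9, Q 0, R 14, P 5, U 8 (Q out); R2 T 13, S 9, R 14, P 5, U 8 (P out); R3 T 13, S 9, R 19, U 8 (U out); R4 T 13, S 9, R 27 (R winner). Winner: R.
Borda — scores: T 93, S 113, Q 97, R 144, P 165, U 123. Winner: P.
The two methods disagree.

no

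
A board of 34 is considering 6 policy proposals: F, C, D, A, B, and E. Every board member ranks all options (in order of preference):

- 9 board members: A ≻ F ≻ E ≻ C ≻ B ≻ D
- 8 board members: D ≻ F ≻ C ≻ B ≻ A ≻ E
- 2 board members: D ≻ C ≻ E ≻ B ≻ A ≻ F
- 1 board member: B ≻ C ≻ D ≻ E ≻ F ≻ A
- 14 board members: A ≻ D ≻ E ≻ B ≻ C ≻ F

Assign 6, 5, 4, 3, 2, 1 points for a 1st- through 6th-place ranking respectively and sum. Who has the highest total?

A

F: 9·5 + 8·5 + 2·1 + 1·2 + 14·1 = 103
C: 9·3 + 8·4 + 2·5 + 1·5 + 14·2 = 102
D: 9·1 + 8·6 + 2·6 + 1·4 + 14·5 = 143
A: 9·6 + 8·2 + 2·2 + 1·1 + 14·6 = 159
B: 9·2 + 8·3 + 2·3 + 1·6 + 14·3 = 96
E: 9·4 + 8·1 + 2·4 + 1·3 + 14·4 = 111
A has the highest Borda score (159).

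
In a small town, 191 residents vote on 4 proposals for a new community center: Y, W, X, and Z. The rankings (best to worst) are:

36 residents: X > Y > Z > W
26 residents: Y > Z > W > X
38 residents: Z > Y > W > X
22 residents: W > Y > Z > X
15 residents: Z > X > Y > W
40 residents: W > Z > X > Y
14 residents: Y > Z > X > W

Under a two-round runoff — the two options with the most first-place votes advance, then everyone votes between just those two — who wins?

Z

Round 1 first-place votes: Y 40, W 62, X 36, Z 53.
W and Z advance.
Runoff: W is preferred to Z by 62 voters; Z by 129.
Z wins the runoff.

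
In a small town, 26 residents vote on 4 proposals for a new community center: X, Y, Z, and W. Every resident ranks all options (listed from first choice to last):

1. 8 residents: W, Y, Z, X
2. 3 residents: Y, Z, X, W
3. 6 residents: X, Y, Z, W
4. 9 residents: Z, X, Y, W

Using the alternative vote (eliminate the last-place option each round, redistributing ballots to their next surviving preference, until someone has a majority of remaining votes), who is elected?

Z

Round 1: X 6, Y 3, Z 9, W 8. Eliminate Y.
Round 2: X 6, Z 12, W 8. Eliminate X.
Round 3: Z 18, W 8. Z has a majority.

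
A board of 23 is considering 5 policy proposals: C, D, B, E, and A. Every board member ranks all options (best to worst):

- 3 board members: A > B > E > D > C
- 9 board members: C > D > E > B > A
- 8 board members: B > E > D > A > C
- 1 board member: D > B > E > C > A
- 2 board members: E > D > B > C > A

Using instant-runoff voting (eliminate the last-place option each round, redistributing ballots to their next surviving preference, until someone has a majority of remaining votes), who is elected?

B

Round 1: C 9, D 1, B 8, E 2, A 3. Eliminate D.
Round 2: C 9, B 9, E 2, A 3. Eliminate E.
Round 3: C 9, B 11, A 3. Eliminate A.
Round 4: C 9, B 14. B has a majority.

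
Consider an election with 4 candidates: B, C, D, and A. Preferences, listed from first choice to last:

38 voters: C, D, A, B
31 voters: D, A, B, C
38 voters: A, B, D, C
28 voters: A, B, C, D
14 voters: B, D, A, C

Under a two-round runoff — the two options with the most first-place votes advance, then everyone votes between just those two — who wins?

Round 1 first-place votes: B 14, C 38, D 31, A 66.
A and C advance.
Runoff: A is preferred to C by 111 voters; C by 38.
A wins the runoff.

A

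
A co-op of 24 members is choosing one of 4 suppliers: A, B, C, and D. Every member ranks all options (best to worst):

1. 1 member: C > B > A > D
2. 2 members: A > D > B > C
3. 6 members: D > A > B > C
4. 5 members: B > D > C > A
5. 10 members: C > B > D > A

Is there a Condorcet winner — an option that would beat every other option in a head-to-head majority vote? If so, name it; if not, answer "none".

B vs A: 16–8 for B.
B vs C: 13–11 for B.
B vs D: 16–8 for B.
B beats every other option head-to-head.

B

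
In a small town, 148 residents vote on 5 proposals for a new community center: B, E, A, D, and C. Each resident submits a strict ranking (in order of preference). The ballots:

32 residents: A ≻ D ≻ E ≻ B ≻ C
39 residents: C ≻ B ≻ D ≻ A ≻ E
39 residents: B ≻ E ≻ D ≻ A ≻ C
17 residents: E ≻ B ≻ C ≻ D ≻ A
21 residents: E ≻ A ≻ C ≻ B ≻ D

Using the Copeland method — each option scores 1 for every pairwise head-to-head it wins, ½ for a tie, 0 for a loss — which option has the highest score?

B: beats E, A, D, and C → score 4.
E: beats A, D, and C; loses to B → score 3.
A: beats C; loses to B, E, and D → score 1.
D: beats A; loses to B, E, and C → score 1.
C: beats D; loses to B, E, and A → score 1.
B has the best pairwise record.

B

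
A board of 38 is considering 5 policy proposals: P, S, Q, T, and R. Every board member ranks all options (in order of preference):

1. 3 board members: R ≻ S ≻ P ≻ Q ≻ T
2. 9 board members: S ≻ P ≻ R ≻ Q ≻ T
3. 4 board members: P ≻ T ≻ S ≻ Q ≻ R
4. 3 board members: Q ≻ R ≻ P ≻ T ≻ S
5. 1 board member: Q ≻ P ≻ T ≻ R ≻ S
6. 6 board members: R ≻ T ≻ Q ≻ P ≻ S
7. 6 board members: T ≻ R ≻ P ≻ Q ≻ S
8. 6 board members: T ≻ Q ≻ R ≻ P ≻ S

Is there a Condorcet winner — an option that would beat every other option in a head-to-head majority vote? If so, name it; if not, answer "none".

R vs P: 24–14 for R.
R vs S: 25–13 for R.
R vs Q: 24–14 for R.
R vs T: 21–17 for R.
R beats every other option head-to-head.

R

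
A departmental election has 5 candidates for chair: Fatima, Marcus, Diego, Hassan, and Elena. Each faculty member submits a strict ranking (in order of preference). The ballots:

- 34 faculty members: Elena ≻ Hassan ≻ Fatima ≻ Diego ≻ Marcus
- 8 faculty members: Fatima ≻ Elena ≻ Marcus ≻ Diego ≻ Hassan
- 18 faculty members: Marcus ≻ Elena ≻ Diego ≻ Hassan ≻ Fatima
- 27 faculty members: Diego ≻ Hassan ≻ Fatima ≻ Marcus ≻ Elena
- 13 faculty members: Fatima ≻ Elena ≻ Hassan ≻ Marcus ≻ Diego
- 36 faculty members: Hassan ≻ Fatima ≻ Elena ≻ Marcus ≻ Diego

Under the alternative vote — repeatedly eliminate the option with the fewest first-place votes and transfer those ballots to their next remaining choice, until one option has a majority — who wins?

Round 1: Fatima 21, Marcus 18, Diego 27, Hassan 36, Elena 34. Eliminate Marcus.
Round 2: Fatima 21, Diego 27, Hassan 36, Elena 52. Eliminate Fatima.
Round 3: Diego 27, Hassan 36, Elena 73. Elena has a majority.

Elena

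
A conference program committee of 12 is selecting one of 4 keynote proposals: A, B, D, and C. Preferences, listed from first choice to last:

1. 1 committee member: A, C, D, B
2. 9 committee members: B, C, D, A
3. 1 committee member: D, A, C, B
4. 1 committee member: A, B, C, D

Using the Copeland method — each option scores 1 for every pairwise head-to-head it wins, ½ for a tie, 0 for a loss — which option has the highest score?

A: loses to B, D, and C → score 0.
B: beats A, D, and C → score 3.
D: beats A; loses to B and C → score 1.
C: beats A and D; loses to B → score 2.
B has the best pairwise record.

B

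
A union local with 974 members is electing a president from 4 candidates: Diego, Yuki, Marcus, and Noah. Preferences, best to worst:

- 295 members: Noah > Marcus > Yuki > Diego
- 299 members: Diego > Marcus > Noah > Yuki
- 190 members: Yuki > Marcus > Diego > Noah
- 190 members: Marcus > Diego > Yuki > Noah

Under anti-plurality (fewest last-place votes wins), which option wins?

Marcus

Last-place votes: Diego 295, Yuki 299, Marcus 0, Noah 380.
Marcus is ranked last by the fewest voters, so Marcus wins.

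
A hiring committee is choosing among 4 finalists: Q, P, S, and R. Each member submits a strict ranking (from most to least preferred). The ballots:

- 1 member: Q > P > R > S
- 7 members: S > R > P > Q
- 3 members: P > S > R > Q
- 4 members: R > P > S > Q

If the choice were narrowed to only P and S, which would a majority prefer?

Voters preferring P to S: 8; preferring S to P: 7.
P wins the head-to-head.

P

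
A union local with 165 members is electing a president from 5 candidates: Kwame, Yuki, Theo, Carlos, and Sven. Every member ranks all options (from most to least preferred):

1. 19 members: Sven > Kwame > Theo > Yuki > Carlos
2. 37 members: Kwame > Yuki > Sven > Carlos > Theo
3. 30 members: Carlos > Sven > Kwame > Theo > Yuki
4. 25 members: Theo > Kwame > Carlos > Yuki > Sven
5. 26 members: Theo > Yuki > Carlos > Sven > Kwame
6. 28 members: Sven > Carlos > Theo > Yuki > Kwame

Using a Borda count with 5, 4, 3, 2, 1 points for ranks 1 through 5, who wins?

Kwame: 19·4 + 37·5 + 30·3 + 25·4 + 26·1 + 28·1 = 505
Yuki: 19·2 + 37·4 + 30·1 + 25·2 + 26·4 + 28·2 = 426
Theo: 19·3 + 37·1 + 30·2 + 25·5 + 26·5 + 28·3 = 493
Carlos: 19·1 + 37·2 + 30·5 + 25·3 + 26·3 + 28·4 = 508
Sven: 19·5 + 37·3 + 30·4 + 25·1 + 26·2 + 28·5 = 543
Sven has the highest Borda score (543).

Sven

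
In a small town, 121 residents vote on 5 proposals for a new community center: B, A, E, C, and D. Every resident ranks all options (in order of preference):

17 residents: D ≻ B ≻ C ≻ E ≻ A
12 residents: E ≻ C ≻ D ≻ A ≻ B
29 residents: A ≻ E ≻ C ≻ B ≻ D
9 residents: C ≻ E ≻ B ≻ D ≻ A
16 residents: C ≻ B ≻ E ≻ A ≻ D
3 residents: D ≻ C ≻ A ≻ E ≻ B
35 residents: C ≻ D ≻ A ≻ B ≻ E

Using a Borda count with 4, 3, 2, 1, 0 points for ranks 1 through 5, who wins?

B: 17·3 + 12·0 + 29·1 + 9·2 + 16·3 + 3·0 + 35·1 = 181
A: 17·0 + 12·1 + 29·4 + 9·0 + 16·1 + 3·2 + 35·2 = 220
E: 17·1 + 12·4 + 29·3 + 9·3 + 16·2 + 3·1 + 35·0 = 214
C: 17·2 + 12·3 + 29·2 + 9·4 + 16·4 + 3·3 + 35·4 = 377
D: 17·4 + 12·2 + 29·0 + 9·1 + 16·0 + 3·4 + 35·3 = 218
C has the highest Borda score (377).

C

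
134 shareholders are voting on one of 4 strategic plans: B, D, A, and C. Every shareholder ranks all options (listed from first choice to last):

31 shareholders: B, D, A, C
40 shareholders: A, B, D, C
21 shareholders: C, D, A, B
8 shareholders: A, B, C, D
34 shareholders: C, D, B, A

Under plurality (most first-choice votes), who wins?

First-place votes: B 31, D 0, A 48, C 55.
C has the most first-place votes.

C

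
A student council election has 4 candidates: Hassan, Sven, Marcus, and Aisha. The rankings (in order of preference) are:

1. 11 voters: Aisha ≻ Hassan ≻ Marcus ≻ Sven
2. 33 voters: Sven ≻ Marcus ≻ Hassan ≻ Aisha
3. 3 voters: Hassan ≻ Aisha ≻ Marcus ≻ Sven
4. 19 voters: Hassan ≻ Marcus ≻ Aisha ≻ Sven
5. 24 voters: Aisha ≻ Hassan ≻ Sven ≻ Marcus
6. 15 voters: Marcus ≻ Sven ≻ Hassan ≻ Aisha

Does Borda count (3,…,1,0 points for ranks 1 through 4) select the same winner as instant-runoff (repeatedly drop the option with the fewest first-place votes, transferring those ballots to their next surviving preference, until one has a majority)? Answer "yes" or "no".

no

Borda — scores: Hassan 184, Sven 153, Marcus 163, Aisha 130. Winner: Hassan.
Instant-runoff — R1 Hassan 22, Sven 33, Marcus 15, Aisha 35 (Marcus out); R2 Hassan 22, Sven 48, Aisha 35 (Hassan out); R3 Sven 48, Aisha 57 (Aisha winner). Winner: Aisha.
The two methods disagree.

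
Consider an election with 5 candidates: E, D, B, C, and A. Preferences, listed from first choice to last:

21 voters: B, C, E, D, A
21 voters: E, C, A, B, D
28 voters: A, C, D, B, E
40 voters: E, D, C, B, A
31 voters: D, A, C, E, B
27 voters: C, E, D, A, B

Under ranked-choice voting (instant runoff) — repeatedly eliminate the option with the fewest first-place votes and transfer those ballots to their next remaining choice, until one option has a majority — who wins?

Round 1: E 61, D 31, B 21, C 27, A 28. Eliminate B.
Round 2: E 61, D 31, C 48, A 28. Eliminate A.
Round 3: E 61, D 31, C 76. Eliminate D.
Round 4: E 61, C 107. C has a majority.

C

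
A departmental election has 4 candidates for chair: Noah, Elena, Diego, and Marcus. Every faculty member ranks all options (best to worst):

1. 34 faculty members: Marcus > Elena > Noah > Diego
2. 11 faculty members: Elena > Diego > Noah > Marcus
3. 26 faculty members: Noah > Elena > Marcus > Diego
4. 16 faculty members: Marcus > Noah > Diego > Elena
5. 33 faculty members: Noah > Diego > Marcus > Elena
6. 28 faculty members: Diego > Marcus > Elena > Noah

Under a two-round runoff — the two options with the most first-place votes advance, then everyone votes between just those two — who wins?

Round 1 first-place votes: Noah 59, Elena 11, Diego 28, Marcus 50.
Noah and Marcus advance.
Runoff: Noah is preferred to Marcus by 70 voters; Marcus by 78.
Marcus wins the runoff.

Marcus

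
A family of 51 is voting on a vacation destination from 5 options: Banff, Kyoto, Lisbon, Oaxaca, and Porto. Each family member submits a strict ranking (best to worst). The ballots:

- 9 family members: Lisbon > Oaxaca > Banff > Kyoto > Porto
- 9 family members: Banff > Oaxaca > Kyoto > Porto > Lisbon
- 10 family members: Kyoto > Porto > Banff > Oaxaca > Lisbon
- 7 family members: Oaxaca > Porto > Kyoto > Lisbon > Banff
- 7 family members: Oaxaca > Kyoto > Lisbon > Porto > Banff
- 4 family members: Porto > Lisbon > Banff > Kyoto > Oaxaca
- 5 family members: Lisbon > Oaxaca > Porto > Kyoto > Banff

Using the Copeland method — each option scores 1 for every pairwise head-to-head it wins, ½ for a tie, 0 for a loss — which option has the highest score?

Oaxaca

Banff: loses to Kyoto, Lisbon, Oaxaca, and Porto → score 0.
Kyoto: beats Banff, Lisbon, and Porto; loses to Oaxaca → score 3.
Lisbon: beats Banff; loses to Kyoto, Oaxaca, and Porto → score 1.
Oaxaca: beats Banff, Kyoto, Lisbon, and Porto → score 4.
Porto: beats Banff and Lisbon; loses to Kyoto and Oaxaca → score 2.
Oaxaca has the best pairwise record.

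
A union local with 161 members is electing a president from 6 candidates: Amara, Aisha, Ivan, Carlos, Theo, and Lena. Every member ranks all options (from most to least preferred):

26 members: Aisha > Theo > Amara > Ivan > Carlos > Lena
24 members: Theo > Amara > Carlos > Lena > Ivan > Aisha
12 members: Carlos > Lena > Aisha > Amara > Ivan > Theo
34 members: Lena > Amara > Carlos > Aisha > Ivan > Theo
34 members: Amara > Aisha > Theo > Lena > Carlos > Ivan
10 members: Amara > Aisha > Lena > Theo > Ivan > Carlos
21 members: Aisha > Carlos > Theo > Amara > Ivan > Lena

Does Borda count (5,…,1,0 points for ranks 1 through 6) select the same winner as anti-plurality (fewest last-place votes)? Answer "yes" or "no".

Borda — scores: Amara 596, Aisha 515, Ivan 153, Carlos 378, Theo 409, Lena 364. Winner: Amara.
Anti-plurality — last-place votes: Amara 0, Aisha 24, Ivan 34, Carlos 10, Theo 46, Lena 47. Winner: Amara.
The two methods agree.

yes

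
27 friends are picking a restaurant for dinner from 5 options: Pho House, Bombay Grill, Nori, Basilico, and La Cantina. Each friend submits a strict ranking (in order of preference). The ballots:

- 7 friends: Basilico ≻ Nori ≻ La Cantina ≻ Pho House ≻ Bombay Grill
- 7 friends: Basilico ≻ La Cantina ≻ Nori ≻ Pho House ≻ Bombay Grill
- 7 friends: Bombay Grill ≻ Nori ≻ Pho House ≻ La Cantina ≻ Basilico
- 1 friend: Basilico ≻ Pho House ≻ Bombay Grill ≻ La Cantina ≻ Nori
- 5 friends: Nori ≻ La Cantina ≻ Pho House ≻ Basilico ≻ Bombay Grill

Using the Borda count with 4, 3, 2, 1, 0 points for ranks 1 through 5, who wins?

Nori

Pho House: 7·1 + 7·1 + 7·2 + 1·3 + 5·2 = 41
Bombay Grill: 7·0 + 7·0 + 7·4 + 1·2 + 5·0 = 30
Nori: 7·3 + 7·2 + 7·3 + 1·0 + 5·4 = 76
Basilico: 7·4 + 7·4 + 7·0 + 1·4 + 5·1 = 65
La Cantina: 7·2 + 7·3 + 7·1 + 1·1 + 5·3 = 58
Nori has the highest Borda score (76).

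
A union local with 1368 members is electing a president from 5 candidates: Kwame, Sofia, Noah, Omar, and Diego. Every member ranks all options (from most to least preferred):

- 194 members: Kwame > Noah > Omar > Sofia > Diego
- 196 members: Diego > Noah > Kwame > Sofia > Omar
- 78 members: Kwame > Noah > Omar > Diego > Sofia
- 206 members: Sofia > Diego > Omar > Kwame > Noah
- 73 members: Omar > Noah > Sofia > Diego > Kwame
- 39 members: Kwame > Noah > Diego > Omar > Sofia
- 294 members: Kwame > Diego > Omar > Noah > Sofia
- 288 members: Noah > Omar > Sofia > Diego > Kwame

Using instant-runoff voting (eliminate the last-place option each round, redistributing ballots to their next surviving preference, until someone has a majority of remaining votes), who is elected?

Round 1: Kwame 605, Sofia 206, Noah 288, Omar 73, Diego 196. Eliminate Omar.
Round 2: Kwame 605, Sofia 206, Noah 361, Diego 196. Eliminate Diego.
Round 3: Kwame 605, Sofia 206, Noah 557. Eliminate Sofia.
Round 4: Kwame 811, Noah 557. Kwame has a majority.

Kwame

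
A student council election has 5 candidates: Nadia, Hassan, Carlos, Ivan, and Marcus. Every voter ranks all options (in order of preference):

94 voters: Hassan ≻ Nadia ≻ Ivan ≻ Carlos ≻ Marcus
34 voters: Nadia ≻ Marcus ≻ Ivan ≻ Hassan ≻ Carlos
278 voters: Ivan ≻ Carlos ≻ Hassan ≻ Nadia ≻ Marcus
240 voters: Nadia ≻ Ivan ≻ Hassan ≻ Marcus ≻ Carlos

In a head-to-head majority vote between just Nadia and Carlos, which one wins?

Nadia

Voters preferring Nadia to Carlos: 368; preferring Carlos to Nadia: 278.
Nadia wins the head-to-head.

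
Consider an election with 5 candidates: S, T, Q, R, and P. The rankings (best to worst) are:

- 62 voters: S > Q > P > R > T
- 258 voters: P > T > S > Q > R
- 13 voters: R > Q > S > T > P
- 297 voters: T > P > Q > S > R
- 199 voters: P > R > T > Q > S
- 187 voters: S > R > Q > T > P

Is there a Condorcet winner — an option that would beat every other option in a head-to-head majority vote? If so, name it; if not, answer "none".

P

P vs S: 754–262 for P.
P vs T: 519–497 for P.
P vs Q: 754–262 for P.
P vs R: 816–200 for P.
P beats every other option head-to-head.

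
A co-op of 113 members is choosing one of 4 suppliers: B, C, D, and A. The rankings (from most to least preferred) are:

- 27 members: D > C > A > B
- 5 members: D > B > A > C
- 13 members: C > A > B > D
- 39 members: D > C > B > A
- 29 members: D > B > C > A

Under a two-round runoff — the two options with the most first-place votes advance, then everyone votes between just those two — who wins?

D

Round 1 first-place votes: B 0, C 13, D 100, A 0.
D and C advance.
Runoff: D is preferred to C by 100 voters; C by 13.
D wins the runoff.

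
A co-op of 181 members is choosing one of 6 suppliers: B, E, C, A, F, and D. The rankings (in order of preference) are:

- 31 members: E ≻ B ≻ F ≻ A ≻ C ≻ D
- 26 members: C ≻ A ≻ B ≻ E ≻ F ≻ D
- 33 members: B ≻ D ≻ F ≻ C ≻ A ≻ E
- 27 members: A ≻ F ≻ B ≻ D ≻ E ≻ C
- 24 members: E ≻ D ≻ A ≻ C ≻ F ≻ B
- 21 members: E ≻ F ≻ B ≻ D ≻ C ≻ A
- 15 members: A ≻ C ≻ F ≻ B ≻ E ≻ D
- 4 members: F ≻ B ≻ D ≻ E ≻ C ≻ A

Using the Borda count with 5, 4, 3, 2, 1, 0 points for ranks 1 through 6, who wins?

B

B: 31·4 + 26·3 + 33·5 + 27·3 + 24·0 + 21·3 + 15·2 + 4·4 = 557
E: 31·5 + 26·2 + 33·0 + 27·1 + 24·5 + 21·5 + 15·1 + 4·2 = 482
C: 31·1 + 26·5 + 33·2 + 27·0 + 24·2 + 21·1 + 15·4 + 4·1 = 360
A: 31·2 + 26·4 + 33·1 + 27·5 + 24·3 + 21·0 + 15·5 + 4·0 = 481
F: 31·3 + 26·1 + 33·3 + 27·4 + 24·1 + 21·4 + 15·3 + 4·5 = 499
D: 31·0 + 26·0 + 33·4 + 27·2 + 24·4 + 21·2 + 15·0 + 4·3 = 336
B has the highest Borda score (557).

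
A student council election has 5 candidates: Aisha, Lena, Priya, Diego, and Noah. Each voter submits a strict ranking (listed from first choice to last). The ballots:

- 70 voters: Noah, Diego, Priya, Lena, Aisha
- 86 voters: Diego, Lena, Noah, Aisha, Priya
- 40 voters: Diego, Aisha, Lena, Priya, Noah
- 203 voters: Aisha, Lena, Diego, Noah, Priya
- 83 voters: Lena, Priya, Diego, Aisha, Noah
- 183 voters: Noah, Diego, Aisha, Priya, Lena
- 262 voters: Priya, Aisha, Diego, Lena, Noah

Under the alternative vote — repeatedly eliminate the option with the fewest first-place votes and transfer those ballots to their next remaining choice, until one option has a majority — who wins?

Noah

Round 1: Aisha 203, Lena 83, Priya 262, Diego 126, Noah 253. Eliminate Lena.
Round 2: Aisha 203, Priya 345, Diego 126, Noah 253. Eliminate Diego.
Round 3: Aisha 243, Priya 345, Noah 339. Eliminate Aisha.
Round 4: Priya 385, Noah 542. Noah has a majority.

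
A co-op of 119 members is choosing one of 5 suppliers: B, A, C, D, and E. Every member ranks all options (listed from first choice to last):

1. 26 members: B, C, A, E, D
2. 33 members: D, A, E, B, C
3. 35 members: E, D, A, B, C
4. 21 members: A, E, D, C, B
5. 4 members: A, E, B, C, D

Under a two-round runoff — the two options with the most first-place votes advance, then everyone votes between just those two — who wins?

Round 1 first-place votes: B 26, A 25, C 0, D 33, E 35.
E and D advance.
Runoff: E is preferred to D by 86 voters; D by 33.
E wins the runoff.

E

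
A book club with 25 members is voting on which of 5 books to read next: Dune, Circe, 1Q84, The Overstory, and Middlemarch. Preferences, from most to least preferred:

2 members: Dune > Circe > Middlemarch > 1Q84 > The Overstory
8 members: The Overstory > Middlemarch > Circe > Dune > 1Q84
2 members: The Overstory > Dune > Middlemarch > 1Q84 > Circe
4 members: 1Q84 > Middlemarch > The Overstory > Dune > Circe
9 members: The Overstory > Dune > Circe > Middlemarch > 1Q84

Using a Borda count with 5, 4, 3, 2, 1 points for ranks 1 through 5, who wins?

The Overstory

Dune: 2·5 + 8·2 + 2·4 + 4·2 + 9·4 = 78
Circe: 2·4 + 8·3 + 2·1 + 4·1 + 9·3 = 65
1Q84: 2·2 + 8·1 + 2·2 + 4·5 + 9·1 = 45
The Overstory: 2·1 + 8·5 + 2·5 + 4·3 + 9·5 = 109
Middlemarch: 2·3 + 8·4 + 2·3 + 4·4 + 9·2 = 78
The Overstory has the highest Borda score (109).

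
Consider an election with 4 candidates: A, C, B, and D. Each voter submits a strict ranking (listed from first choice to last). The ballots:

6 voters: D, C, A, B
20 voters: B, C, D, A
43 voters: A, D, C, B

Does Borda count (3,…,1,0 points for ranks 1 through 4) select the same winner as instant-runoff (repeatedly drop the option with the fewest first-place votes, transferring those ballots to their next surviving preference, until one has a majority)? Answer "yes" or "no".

Borda — scores: A 135, C 95, B 60, D 124. Winner: A.
Instant-runoff — R1 A 43, C 0, B 20, D 6 (A winner). Winner: A.
The two methods agree.

yes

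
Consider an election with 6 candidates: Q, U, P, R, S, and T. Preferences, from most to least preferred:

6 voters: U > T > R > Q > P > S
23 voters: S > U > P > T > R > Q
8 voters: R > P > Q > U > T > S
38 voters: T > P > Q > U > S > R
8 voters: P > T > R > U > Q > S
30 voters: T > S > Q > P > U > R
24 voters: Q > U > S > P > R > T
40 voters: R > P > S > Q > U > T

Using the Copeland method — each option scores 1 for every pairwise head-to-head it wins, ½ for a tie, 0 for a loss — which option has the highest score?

P

Q: beats U and R; loses to P, S, and T → score 2.
U: beats R and T; loses to Q, P, and S → score 2.
P: beats Q, U, R, S, and T → score 5.
R: loses to Q, U, P, S, and T → score 0.
S: beats Q, U, and R; loses to P and T → score 3.
T: beats Q, R, and S; loses to U and P → score 3.
P has the best pairwise record.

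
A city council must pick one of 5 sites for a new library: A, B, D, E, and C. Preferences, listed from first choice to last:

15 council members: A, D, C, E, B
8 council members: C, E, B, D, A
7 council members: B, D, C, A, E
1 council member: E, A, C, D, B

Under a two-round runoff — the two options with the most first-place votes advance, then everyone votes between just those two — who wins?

Round 1 first-place votes: A 15, B 7, D 0, E 1, C 8.
A and C advance.
Runoff: A is preferred to C by 16 voters; C by 15.
A wins the runoff.

A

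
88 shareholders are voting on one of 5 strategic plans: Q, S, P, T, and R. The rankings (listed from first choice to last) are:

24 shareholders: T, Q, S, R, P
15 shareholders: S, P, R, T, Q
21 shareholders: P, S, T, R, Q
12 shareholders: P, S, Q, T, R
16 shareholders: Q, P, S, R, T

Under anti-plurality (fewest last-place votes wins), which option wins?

S

Last-place votes: Q 36, S 0, P 24, T 16, R 12.
S is ranked last by the fewest voters, so S wins.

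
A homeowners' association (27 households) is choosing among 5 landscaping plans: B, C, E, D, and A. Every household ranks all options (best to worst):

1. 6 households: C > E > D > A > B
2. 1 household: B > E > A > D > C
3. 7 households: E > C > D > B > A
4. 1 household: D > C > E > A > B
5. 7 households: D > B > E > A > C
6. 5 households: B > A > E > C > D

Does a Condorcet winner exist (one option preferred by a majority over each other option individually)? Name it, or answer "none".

E

E vs B: 14–13 for E.
E vs C: 20–7 for E.
E vs D: 19–8 for E.
E vs A: 22–5 for E.
E beats every other option head-to-head.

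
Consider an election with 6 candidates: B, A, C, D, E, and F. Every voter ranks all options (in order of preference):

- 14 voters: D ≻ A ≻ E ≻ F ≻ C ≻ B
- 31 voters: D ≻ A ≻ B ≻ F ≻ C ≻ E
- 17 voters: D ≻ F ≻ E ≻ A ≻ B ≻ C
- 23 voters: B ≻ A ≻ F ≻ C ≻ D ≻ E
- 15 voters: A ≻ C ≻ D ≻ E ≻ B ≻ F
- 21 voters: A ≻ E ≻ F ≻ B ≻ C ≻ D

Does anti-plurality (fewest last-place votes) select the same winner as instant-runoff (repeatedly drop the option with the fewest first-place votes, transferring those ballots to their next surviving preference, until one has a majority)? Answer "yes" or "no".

no

Anti-plurality — last-place votes: B 14, A 0, C 17, D 21, E 54, F 15. Winner: A.
Instant-runoff — R1 B 23, A 36, C 0, D 62, E 0, F 0 (D winner). Winner: D.
The two methods disagree.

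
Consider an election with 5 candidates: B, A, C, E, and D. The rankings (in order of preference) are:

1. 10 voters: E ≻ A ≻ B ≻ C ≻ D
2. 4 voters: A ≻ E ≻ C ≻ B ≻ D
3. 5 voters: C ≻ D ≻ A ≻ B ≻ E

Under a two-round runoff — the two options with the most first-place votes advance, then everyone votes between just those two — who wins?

Round 1 first-place votes: B 0, A 4, C 5, E 10, D 0.
E and C advance.
Runoff: E is preferred to C by 14 voters; C by 5.
E wins the runoff.

E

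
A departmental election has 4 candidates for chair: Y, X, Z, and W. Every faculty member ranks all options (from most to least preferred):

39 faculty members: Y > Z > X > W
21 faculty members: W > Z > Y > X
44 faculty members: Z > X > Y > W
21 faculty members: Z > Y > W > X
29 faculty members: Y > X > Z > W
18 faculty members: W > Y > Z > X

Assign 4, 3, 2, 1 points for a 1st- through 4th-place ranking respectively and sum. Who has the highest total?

Y: 39·4 + 21·2 + 44·2 + 21·3 + 29·4 + 18·3 = 519
X: 39·2 + 21·1 + 44·3 + 21·1 + 29·3 + 18·1 = 357
Z: 39·3 + 21·3 + 44·4 + 21·4 + 29·2 + 18·2 = 534
W: 39·1 + 21·4 + 44·1 + 21·2 + 29·1 + 18·4 = 310
Z has the highest Borda score (534).

Z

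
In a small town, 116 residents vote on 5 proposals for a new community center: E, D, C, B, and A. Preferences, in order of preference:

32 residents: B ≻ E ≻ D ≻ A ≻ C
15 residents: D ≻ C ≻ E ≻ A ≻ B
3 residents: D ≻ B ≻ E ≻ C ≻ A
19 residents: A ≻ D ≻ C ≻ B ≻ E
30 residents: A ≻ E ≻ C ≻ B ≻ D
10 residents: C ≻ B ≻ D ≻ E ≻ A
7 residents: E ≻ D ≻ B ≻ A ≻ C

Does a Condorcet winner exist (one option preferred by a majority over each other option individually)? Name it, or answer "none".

Checking pairwise contests:
B beats E 64–52.
E beats D 69–47.
E beats C 72–44.
C beats B 74–42.
E beats A 67–49.
Every option loses at least one head-to-head, so there is no Condorcet winner.

none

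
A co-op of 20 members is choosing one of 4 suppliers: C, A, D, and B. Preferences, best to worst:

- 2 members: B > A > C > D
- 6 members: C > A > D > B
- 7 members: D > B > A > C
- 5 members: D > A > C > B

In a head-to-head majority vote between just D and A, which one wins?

D

Voters preferring D to A: 12; preferring A to D: 8.
D wins the head-to-head.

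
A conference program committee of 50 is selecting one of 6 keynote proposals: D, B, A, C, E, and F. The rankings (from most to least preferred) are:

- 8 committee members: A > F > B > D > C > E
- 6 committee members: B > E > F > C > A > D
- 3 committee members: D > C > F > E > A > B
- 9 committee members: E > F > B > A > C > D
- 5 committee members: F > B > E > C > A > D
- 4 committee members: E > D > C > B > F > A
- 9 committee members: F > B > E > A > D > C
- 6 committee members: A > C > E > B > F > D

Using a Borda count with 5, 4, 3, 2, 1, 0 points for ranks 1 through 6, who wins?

F

D: 8·2 + 6·0 + 3·5 + 9·0 + 5·0 + 4·4 + 9·1 + 6·0 = 56
B: 8·3 + 6·5 + 3·0 + 9·3 + 5·4 + 4·2 + 9·4 + 6·2 = 157
A: 8·5 + 6·1 + 3·1 + 9·2 + 5·1 + 4·0 + 9·2 + 6·5 = 120
C: 8·1 + 6·2 + 3·4 + 9·1 + 5·2 + 4·3 + 9·0 + 6·4 = 87
E: 8·0 + 6·4 + 3·2 + 9·5 + 5·3 + 4·5 + 9·3 + 6·3 = 155
F: 8·4 + 6·3 + 3·3 + 9·4 + 5·5 + 4·1 + 9·5 + 6·1 = 175
F has the highest Borda score (175).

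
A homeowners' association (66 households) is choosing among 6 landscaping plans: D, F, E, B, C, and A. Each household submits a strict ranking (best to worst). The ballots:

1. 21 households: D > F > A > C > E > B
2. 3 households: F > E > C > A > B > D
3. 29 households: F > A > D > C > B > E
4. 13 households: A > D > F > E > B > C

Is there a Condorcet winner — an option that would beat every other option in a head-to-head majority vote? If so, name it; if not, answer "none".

none

Checking pairwise contests:
A beats D 45–21.
D beats F 34–32.
D beats E 63–3.
D beats B 63–3.
D beats C 63–3.
F beats A 53–13.
Every option loses at least one head-to-head, so there is no Condorcet winner.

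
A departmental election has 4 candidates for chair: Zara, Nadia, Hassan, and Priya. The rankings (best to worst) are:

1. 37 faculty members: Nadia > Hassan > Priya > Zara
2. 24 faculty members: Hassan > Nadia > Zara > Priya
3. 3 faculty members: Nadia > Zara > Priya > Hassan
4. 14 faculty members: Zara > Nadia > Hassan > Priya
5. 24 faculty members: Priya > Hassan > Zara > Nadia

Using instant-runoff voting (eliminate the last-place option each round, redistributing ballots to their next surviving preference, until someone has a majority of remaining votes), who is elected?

Round 1: Zara 14, Nadia 40, Hassan 24, Priya 24. Eliminate Zara.
Round 2: Nadia 54, Hassan 24, Priya 24. Nadia has a majority.

Nadia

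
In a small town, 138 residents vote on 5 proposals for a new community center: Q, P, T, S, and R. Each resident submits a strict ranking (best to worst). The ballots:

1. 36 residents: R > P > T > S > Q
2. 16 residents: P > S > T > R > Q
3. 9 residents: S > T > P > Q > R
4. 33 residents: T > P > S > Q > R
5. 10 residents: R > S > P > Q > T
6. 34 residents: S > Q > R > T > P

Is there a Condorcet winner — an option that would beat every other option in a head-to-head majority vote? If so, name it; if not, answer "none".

Checking pairwise contests:
P beats Q 104–34.
T beats P 76–62.
R beats T 80–58.
P beats S 85–53.
Q beats R 76–62.
Every option loses at least one head-to-head, so there is no Condorcet winner.

none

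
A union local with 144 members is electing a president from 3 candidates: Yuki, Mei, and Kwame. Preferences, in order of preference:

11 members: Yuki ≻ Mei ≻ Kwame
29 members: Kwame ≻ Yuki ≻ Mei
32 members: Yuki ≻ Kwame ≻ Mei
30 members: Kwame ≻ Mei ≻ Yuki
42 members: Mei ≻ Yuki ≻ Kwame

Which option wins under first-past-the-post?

First-place votes: Yuki 43, Mei 42, Kwame 59.
Kwame has the most first-place votes.

Kwame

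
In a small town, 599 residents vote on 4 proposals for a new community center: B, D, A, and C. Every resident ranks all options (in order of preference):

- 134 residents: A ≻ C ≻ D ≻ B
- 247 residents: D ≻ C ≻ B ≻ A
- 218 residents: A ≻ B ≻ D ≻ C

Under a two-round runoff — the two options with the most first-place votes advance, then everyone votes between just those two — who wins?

Round 1 first-place votes: B 0, D 247, A 352, C 0.
A and D advance.
Runoff: A is preferred to D by 352 voters; D by 247.
A wins the runoff.

A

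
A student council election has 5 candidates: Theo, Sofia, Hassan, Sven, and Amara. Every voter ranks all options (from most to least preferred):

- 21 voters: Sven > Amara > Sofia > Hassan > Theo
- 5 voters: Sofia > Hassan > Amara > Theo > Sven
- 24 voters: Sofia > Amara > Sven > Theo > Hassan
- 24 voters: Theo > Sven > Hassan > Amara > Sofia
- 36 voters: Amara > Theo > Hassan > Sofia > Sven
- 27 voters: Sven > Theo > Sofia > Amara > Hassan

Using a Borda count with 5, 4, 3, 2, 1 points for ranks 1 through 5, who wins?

Amara

Theo: 21·1 + 5·2 + 24·2 + 24·5 + 36·4 + 27·4 = 451
Sofia: 21·3 + 5·5 + 24·5 + 24·1 + 36·2 + 27·3 = 385
Hassan: 21·2 + 5·4 + 24·1 + 24·3 + 36·3 + 27·1 = 293
Sven: 21·5 + 5·1 + 24·3 + 24·4 + 36·1 + 27·5 = 449
Amara: 21·4 + 5·3 + 24·4 + 24·2 + 36·5 + 27·2 = 477
Amara has the highest Borda score (477).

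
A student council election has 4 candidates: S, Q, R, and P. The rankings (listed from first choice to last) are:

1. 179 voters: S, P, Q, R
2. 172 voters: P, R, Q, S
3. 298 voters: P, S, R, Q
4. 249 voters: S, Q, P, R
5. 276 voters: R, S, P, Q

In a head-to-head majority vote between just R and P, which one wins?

Voters preferring R to P: 276; preferring P to R: 898.
P wins the head-to-head.

P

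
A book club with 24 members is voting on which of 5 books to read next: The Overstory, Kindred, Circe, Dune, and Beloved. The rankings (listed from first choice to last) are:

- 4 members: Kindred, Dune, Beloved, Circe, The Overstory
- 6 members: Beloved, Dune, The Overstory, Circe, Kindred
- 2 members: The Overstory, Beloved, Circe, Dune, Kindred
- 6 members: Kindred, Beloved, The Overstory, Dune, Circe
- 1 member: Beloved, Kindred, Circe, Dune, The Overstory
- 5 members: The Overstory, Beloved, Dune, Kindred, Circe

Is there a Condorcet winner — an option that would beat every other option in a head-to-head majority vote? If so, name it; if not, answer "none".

Beloved

Beloved vs The Overstory: 17–7 for Beloved.
Beloved vs Kindred: 14–10 for Beloved.
Beloved vs Circe: 24–0 for Beloved.
Beloved vs Dune: 20–4 for Beloved.
Beloved beats every other option head-to-head.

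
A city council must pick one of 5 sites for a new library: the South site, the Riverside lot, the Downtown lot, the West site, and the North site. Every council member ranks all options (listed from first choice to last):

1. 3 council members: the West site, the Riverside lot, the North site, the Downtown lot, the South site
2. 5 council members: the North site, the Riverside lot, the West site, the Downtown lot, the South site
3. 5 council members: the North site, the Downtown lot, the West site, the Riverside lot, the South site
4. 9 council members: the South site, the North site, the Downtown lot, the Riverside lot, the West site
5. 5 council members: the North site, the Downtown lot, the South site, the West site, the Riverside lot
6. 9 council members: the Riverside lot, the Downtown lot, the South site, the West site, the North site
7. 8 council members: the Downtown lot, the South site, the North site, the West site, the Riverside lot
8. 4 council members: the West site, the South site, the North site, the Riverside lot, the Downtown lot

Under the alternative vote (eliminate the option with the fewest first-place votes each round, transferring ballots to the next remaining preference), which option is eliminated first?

Round 1: the South site 9, the Riverside lot 9, the Downtown lot 8, the West site 7, the North site 15. Eliminate the West site.

the West site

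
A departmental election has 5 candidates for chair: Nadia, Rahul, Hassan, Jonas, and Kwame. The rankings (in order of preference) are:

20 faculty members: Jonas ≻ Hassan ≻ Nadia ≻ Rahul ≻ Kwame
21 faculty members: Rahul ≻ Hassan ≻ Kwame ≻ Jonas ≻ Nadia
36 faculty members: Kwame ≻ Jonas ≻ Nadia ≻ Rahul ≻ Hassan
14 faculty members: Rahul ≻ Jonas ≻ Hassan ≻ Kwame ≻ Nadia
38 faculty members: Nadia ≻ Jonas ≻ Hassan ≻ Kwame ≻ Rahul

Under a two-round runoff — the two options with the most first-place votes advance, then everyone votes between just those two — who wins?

Kwame

Round 1 first-place votes: Nadia 38, Rahul 35, Hassan 0, Jonas 20, Kwame 36.
Nadia and Kwame advance.
Runoff: Nadia is preferred to Kwame by 58 voters; Kwame by 71.
Kwame wins the runoff.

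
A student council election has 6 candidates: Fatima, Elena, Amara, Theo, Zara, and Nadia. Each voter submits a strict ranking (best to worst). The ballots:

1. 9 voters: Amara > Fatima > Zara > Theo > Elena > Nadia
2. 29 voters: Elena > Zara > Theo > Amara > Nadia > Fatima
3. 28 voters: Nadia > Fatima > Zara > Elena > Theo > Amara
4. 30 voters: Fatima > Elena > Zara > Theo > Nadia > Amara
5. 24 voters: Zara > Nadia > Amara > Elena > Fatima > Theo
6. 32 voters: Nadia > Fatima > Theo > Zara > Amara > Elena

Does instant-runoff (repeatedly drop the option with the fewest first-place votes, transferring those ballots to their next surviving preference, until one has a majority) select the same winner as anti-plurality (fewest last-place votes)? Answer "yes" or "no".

Instant-runoff — R1 Fatima 30, Elena 29, Amara 9, Theo 0, Zara 24, Nadia 60 (Theo out); R2 Fatima 30, Elena 29, Amara 9, Zara 24, Nadia 60 (Amara out); R3 Fatima 39, Elena 29, Zara 24, Nadia 60 (Zara out); R4 Fatima 39, Elena 29, Nadia 84 (Nadia winner). Winner: Nadia.
Anti-plurality — last-place votes: Fatima 29, Elena 32, Amara 58, Theo 24, Zara 0, Nadia 9. Winner: Zara.
The two methods disagree.

no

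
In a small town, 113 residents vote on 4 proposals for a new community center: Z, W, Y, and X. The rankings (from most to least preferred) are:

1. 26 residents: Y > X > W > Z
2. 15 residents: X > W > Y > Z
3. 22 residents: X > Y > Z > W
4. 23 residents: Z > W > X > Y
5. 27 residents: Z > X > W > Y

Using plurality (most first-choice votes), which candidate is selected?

First-place votes: Z 50, W 0, Y 26, X 37.
Z has the most first-place votes.

Z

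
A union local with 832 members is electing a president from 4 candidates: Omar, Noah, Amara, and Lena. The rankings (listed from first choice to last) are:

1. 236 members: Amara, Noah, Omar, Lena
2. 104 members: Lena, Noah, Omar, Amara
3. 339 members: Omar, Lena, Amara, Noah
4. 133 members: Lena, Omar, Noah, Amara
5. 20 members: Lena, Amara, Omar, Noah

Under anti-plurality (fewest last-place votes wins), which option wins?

Omar

Last-place votes: Omar 0, Noah 359, Amara 237, Lena 236.
Omar is ranked last by the fewest voters, so Omar wins.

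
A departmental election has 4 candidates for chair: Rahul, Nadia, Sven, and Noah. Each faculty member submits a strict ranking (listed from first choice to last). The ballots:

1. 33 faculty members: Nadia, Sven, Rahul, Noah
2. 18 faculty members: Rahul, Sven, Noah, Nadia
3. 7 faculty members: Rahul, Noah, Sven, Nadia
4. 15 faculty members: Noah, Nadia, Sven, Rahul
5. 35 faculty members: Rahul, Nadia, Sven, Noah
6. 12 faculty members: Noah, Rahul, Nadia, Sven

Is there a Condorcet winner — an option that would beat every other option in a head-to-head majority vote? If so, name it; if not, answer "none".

Rahul vs Nadia: 72–48 for Rahul.
Rahul vs Sven: 72–48 for Rahul.
Rahul vs Noah: 93–27 for Rahul.
Rahul beats every other option head-to-head.

Rahul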